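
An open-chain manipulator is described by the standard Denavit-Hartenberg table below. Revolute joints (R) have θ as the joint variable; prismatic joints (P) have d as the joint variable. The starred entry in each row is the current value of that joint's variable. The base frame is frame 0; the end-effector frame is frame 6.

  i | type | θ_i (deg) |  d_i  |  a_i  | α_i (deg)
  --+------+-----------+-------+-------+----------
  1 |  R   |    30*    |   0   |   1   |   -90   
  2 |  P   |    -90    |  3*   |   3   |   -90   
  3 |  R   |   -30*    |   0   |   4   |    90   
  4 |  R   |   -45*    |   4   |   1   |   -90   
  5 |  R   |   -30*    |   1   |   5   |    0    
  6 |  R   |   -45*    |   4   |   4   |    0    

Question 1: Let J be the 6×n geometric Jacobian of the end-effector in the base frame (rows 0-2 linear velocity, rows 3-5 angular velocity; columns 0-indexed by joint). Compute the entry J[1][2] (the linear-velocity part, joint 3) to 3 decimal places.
axis z_2 = (0.8660,0.5000,-0.0000); lever o_n−o_2 = (-8.3329,12.5020,5.2421)
cross product → J_v[:, 2] = (2.6211,-4.5398,14.9935)
J_ω[:, 2] = z_2
entry J[1][2] = -4.5398

-4.540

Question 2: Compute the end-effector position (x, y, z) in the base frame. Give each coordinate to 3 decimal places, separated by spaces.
-8.967 15.600 8.242

after link 1: o_1 = (0.8660, 0.5000, 0.0000)
after link 2: o_2 = (-0.6340, 3.0981, 3.0000)
after link 3: o_3 = (-1.6340, 4.8301, 6.4641)
after link 4: o_4 = (-4.1552, 7.7828, 5.0765)
after link 5: o_5 = (-8.2192, 10.1124, 7.0905)
after link 6: o_6 = (-8.9669, 15.6001, 8.2421)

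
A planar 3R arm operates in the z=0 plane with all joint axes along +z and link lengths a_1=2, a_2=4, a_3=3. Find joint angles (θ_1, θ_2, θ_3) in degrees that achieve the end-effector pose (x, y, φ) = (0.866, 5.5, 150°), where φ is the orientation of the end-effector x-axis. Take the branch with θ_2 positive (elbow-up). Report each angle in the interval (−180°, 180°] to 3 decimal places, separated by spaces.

8.213 60.001 81.786

wrist centre = target − a_3·(cos φ, sin φ) = (3.4641, 4.0000)
cos θ_2 = (27.9998−2²−4²)/(2·2·4) = 0.5000; θ_2 = 60.0007° (elbow-up)
β = atan2(4.0000,3.4641) = 49.1068°; ψ = atan2(3.4641,4.0000) = 40.8939°
θ_1 = β − ψ = 8.2129°
θ_3 = φ − θ_1 − θ_2 = 81.7864° (wrapped to (-180°,180°])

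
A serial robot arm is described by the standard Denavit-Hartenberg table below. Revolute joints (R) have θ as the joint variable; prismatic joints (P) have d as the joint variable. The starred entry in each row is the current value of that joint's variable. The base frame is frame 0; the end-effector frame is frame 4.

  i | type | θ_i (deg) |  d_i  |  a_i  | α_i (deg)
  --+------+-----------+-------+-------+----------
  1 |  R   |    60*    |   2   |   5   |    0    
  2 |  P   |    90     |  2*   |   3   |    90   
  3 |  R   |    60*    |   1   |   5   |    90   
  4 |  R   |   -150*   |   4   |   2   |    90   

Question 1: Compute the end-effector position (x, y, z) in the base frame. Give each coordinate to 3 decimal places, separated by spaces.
after link 1: o_1 = (2.5000, 4.3301, 2.0000)
after link 2: o_2 = (-0.0981, 5.8301, 4.0000)
after link 3: o_3 = (-1.7631, 7.9462, 8.3301)
after link 4: o_4 = (-4.5131, 8.3792, 4.8301)

-4.513 8.379 4.830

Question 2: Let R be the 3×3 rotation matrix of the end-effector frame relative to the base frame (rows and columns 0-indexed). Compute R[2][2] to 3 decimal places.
-0.433

End-effector z-axis (col 2 of R) = (0.6495,0.6250,-0.4330)
R[2][2] = -0.4330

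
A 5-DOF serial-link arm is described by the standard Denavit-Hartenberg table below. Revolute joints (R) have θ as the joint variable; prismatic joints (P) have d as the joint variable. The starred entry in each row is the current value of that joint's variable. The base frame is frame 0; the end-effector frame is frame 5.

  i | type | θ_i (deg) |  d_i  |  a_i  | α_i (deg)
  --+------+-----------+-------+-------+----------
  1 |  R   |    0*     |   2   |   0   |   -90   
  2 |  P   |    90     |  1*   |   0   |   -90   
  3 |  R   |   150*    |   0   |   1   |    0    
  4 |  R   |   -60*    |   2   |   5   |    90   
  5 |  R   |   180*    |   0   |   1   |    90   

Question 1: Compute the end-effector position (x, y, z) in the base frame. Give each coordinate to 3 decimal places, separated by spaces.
-2.000 -3.500 2.866

after link 1: o_1 = (0.0000, 0.0000, 2.0000)
after link 2: o_2 = (0.0000, 1.0000, 2.0000)
after link 3: o_3 = (-0.0000, 0.5000, 2.8660)
after link 4: o_4 = (-2.0000, -4.5000, 2.8660)
after link 5: o_5 = (-2.0000, -3.5000, 2.8660)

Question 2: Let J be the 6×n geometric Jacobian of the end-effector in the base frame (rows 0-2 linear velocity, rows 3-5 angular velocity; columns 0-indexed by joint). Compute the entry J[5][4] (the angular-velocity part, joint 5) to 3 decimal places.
-1.000

axis z_4 = (-0.0000,-0.0000,-1.0000); lever o_n−o_4 = (0.0000,1.0000,0.0000)
cross product → J_v[:, 4] = (1.0000,0.0000,-0.0000)
J_ω[:, 4] = z_4
entry J[5][4] = -1.0000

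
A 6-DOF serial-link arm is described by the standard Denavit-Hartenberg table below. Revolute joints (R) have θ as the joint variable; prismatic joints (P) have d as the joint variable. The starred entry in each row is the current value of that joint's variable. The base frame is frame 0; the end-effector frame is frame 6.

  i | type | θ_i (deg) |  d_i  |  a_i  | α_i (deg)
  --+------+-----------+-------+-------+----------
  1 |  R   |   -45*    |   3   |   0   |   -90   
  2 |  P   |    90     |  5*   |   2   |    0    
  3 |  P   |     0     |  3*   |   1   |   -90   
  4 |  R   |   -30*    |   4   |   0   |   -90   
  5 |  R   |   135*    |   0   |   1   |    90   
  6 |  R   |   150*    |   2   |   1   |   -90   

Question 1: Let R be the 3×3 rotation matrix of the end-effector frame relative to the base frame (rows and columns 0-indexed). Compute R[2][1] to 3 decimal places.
End-effector y-axis (col 1 of R) = (-0.7500,0.2500,0.6124)
R[2][1] = 0.6124

0.612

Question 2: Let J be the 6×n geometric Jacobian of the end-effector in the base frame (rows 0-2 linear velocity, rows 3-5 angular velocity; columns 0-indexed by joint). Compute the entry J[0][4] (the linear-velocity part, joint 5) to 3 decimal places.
axis z_4 = (-0.6124,-0.6124,-0.5000); lever o_n−o_4 = (1.2273,-0.9067,-1.3927)
cross product → J_v[:, 4] = (0.3995,-1.4665,1.3068)
J_ω[:, 4] = z_4
entry J[0][4] = 0.3995

0.400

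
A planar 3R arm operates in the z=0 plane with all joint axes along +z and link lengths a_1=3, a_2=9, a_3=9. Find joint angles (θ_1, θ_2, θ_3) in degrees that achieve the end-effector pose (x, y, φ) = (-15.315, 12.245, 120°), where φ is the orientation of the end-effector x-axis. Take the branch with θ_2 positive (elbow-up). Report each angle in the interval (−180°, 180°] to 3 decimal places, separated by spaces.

wrist centre = target − a_3·(cos φ, sin φ) = (-10.8150, 4.4508)
cos θ_2 = (136.7736−3²−9²)/(2·3·9) = 0.8662; θ_2 = 29.9826° (elbow-up)
β = atan2(4.4508,-10.8150) = 157.6310°; ψ = atan2(4.4976,10.7956) = 22.6174°
θ_1 = β − ψ = 135.0136°
θ_3 = φ − θ_1 − θ_2 = -44.9962° (wrapped to (-180°,180°])

135.014 29.983 -44.996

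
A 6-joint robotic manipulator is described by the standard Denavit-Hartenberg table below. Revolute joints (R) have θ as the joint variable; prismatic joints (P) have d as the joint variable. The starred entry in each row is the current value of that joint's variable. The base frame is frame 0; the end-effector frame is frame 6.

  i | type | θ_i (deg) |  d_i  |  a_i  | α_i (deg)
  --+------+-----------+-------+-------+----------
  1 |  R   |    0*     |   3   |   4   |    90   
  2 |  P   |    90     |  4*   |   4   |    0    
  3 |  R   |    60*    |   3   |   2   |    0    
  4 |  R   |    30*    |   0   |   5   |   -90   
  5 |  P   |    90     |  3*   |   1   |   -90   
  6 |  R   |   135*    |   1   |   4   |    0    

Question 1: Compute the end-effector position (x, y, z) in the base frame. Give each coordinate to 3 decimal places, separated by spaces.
after link 1: o_1 = (4.0000, 0.0000, 3.0000)
after link 2: o_2 = (4.0000, -4.0000, 7.0000)
after link 3: o_3 = (2.2679, -7.0000, 8.0000)
after link 4: o_4 = (-2.7321, -7.0000, 8.0000)
after link 5: o_5 = (-2.7321, -6.0000, 5.0000)
after link 6: o_6 = (-1.7321, -8.8284, 7.8284)

-1.732 -8.828 7.828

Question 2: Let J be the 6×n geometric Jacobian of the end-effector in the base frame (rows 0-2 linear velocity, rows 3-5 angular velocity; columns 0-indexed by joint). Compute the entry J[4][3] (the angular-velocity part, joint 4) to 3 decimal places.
-1.000

axis z_3 = (0.0000,-1.0000,0.0000); lever o_n−o_3 = (-4.0000,-1.8284,-0.1716)
cross product → J_v[:, 3] = (0.1716,-0.0000,-4.0000)
J_ω[:, 3] = z_3
entry J[4][3] = -1.0000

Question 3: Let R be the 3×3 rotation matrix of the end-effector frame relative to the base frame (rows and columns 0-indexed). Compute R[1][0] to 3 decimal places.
-0.707

End-effector x-axis (col 0 of R) = (0.0000,-0.7071,0.7071)
R[1][0] = -0.7071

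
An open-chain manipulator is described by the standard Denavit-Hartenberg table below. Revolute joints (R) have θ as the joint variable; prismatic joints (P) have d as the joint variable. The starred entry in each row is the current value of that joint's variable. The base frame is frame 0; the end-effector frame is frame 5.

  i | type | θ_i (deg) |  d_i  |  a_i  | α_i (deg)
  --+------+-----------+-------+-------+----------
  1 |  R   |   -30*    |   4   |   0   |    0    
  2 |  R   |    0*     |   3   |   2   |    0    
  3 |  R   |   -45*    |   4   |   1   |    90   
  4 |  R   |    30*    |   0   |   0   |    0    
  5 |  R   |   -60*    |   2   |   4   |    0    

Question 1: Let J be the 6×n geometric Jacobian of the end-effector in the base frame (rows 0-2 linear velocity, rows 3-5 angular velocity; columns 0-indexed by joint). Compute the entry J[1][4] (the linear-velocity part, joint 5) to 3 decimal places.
axis z_4 = (-0.9659,-0.2588,0.0000); lever o_n−o_4 = (-1.0353,-3.8637,-2.0000)
cross product → J_v[:, 4] = (0.5176,-1.9319,3.4641)
J_ω[:, 4] = z_4
entry J[1][4] = -1.9319

-1.932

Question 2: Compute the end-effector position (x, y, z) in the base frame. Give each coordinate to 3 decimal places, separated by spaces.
after link 1: o_1 = (0.0000, 0.0000, 4.0000)
after link 2: o_2 = (1.7321, -1.0000, 7.0000)
after link 3: o_3 = (1.9909, -1.9659, 11.0000)
after link 4: o_4 = (1.9909, -1.9659, 11.0000)
after link 5: o_5 = (0.9556, -5.8296, 9.0000)

0.956 -5.830 9.000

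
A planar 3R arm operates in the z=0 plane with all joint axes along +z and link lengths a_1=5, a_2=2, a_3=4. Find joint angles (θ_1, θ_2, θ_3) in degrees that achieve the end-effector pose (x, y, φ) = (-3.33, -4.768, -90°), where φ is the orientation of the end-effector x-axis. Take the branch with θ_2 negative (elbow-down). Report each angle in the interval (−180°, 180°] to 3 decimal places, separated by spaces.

-150.000 -150.004 -149.995

wrist centre = target − a_3·(cos φ, sin φ) = (-3.3300, -0.7680)
cos θ_2 = (11.6787−5²−2²)/(2·5·2) = -0.8661; θ_2 = -150.0044° (elbow-down)
β = atan2(-0.7680,-3.3300) = -167.0129°; ψ = atan2(-0.9999,3.2679) = -17.0125°
θ_1 = β − ψ = -150.0004°
θ_3 = φ − θ_1 − θ_2 = -149.9952° (wrapped to (-180°,180°])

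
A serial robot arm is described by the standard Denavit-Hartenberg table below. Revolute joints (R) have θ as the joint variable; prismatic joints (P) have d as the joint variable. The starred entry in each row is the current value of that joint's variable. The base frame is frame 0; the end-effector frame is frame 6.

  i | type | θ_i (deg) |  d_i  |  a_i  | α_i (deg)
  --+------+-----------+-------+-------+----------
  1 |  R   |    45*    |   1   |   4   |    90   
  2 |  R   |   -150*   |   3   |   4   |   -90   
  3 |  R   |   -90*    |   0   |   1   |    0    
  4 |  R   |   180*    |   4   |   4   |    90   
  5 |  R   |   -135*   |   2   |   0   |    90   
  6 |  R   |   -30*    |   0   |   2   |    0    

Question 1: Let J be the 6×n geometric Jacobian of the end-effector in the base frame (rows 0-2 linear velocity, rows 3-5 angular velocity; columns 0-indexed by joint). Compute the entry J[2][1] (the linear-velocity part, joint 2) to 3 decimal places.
axis z_1 = (0.7071,-0.7071,0.0000); lever o_n−o_1 = (-1.2146,-2.9467,-4.9034)
cross product → J_v[:, 1] = (3.4673,3.4673,-2.9425)
J_ω[:, 1] = z_1
entry J[2][1] = -2.9425

-2.942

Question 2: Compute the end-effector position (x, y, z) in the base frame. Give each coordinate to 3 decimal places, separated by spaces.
1.614 -0.118 -3.903

after link 1: o_1 = (2.8284, 2.8284, 1.0000)
after link 2: o_2 = (2.5003, -1.7424, -1.0000)
after link 3: o_3 = (3.2074, -2.4495, -1.0000)
after link 4: o_4 = (1.7932, 1.7932, -4.4641)
after link 5: o_5 = (0.5684, 0.5684, -5.4641)
after link 6: o_6 = (1.6138, -0.1183, -3.9034)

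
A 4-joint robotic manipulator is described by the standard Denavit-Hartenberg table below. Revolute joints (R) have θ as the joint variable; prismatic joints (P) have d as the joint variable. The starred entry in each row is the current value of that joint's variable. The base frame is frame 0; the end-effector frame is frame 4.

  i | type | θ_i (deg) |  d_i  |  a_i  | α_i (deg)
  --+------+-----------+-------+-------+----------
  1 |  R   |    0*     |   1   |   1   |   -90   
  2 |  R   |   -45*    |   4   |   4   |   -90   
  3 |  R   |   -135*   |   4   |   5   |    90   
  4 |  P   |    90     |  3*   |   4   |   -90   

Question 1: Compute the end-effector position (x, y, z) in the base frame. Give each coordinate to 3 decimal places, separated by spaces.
after link 1: o_1 = (1.0000, 0.0000, 1.0000)
after link 2: o_2 = (3.8284, 4.0000, 3.8284)
after link 3: o_3 = (4.1569, 7.5355, -1.5000)
after link 4: o_4 = (5.4853, 5.4142, -5.8284)

5.485 5.414 -5.828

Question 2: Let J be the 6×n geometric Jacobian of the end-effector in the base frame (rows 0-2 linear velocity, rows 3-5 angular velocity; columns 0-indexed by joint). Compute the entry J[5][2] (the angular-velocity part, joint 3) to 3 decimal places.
axis z_2 = (0.7071,0.0000,-0.7071); lever o_n−o_2 = (1.6569,1.4142,-9.6569)
cross product → J_v[:, 2] = (1.0000,5.6569,1.0000)
J_ω[:, 2] = z_2
entry J[5][2] = -0.7071

-0.707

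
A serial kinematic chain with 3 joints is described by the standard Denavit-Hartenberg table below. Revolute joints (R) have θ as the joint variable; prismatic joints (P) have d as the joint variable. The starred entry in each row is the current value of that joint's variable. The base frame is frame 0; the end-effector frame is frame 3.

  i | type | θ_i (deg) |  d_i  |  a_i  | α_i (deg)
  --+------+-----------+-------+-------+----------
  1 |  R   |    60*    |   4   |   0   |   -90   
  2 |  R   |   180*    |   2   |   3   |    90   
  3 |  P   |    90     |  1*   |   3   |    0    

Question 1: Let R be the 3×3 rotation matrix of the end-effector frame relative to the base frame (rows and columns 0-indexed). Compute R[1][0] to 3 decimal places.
0.500

End-effector x-axis (col 0 of R) = (-0.8660,0.5000,0.0000)
R[1][0] = 0.5000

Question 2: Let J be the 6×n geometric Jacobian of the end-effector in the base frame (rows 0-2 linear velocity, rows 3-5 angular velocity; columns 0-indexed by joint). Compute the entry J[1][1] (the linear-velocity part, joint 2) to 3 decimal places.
axis z_1 = (-0.8660,0.5000,0.0000); lever o_n−o_1 = (-5.8301,-0.0981,-1.0000)
cross product → J_v[:, 1] = (-0.5000,-0.8660,3.0000)
J_ω[:, 1] = z_1
entry J[1][1] = -0.8660

-0.866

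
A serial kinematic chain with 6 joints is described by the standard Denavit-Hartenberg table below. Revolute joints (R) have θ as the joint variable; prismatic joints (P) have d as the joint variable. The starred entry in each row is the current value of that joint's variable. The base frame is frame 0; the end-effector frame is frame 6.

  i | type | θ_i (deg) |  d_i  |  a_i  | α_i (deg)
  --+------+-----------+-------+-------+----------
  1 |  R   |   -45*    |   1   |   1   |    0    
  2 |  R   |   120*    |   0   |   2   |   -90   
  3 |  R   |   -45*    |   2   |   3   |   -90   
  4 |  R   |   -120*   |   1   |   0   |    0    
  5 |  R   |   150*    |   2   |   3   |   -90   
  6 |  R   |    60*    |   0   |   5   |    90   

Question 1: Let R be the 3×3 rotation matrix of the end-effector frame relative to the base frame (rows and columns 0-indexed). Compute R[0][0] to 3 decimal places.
0.162

End-effector x-axis (col 0 of R) = (0.1622,-0.3605,0.9186)
R[0][0] = 0.1622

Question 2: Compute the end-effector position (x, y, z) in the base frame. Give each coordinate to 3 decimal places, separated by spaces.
3.127 5.424 7.430

after link 1: o_1 = (0.7071, -0.7071, 1.0000)
after link 2: o_2 = (1.2247, 1.2247, 1.0000)
after link 3: o_3 = (-0.1581, 3.7914, 3.1213)
after link 4: o_4 = (0.0249, 4.4744, 2.4142)
after link 5: o_5 = (2.3153, 7.2267, 2.8371)
after link 6: o_6 = (3.1265, 5.4245, 7.4299)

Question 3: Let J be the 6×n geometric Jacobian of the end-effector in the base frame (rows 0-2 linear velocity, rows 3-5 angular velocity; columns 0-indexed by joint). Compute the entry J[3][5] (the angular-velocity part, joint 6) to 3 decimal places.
axis z_5 = (0.7450,-0.5657,-0.3536); lever o_n−o_5 = (0.8112,-1.8023,4.5928)
cross product → J_v[:, 5] = (-3.2351,-3.7085,-0.8839)
J_ω[:, 5] = z_5
entry J[3][5] = 0.7450

0.745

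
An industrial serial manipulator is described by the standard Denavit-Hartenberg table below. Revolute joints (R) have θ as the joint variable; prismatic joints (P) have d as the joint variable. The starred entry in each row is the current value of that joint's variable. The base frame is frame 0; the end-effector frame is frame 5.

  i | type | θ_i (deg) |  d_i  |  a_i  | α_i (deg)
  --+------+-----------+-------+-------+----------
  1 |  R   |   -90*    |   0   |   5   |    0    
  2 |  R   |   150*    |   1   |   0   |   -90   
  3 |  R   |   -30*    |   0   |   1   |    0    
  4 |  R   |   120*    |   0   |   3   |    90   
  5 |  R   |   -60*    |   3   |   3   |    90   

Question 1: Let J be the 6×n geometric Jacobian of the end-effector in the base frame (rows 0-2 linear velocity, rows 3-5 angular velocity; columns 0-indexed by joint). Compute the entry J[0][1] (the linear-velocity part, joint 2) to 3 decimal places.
-2.049

axis z_1 = (0.0000,0.0000,1.0000); lever o_n−o_1 = (4.1830,2.0490,-3.0000)
cross product → J_v[:, 1] = (-2.0490,4.1830,0.0000)
J_ω[:, 1] = z_1
entry J[0][1] = -2.0490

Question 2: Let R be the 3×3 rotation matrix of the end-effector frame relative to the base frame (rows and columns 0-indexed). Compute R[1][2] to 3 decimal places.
-0.250

End-effector z-axis (col 2 of R) = (0.4330,-0.2500,0.8660)
R[1][2] = -0.2500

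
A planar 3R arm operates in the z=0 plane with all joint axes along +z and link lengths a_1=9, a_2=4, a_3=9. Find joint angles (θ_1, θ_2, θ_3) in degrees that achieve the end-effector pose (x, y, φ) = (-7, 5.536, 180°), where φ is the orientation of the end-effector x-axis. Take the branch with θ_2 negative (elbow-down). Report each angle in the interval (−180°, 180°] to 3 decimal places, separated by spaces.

wrist centre = target − a_3·(cos φ, sin φ) = (2.0000, 5.5360)
cos θ_2 = (34.6473−9²−4²)/(2·9·4) = -0.8660; θ_2 = -149.9982° (elbow-down)
β = atan2(5.5360,2.0000) = 70.1366°; ψ = atan2(-2.0001,5.5360) = -19.8645°
θ_1 = β − ψ = 90.0011°
θ_3 = φ − θ_1 − θ_2 = -120.0029° (wrapped to (-180°,180°])

90.001 -149.998 -120.003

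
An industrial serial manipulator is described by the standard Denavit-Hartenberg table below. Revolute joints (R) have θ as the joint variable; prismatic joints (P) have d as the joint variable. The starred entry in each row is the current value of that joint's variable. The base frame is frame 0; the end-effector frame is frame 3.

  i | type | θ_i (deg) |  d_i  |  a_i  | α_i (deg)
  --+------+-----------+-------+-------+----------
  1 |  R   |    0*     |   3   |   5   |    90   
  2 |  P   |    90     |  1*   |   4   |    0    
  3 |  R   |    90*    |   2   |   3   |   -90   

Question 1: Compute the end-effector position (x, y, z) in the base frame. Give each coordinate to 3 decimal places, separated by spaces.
after link 1: o_1 = (5.0000, 0.0000, 3.0000)
after link 2: o_2 = (5.0000, -1.0000, 7.0000)
after link 3: o_3 = (2.0000, -3.0000, 7.0000)

2.000 -3.000 7.000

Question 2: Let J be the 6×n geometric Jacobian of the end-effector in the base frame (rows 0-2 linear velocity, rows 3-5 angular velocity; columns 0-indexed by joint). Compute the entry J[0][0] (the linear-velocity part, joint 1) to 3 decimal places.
axis z_0 = ẑ; lever o_n−o_0 = (2.0000,-3.0000,7.0000)
cross product → J_v[:, 0] = (3.0000,2.0000,-0.0000)
J_ω[:, 0] = z_0
entry J[0][0] = 3.0000

3.000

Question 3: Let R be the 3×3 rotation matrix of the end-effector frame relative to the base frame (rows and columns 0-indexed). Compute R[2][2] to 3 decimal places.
End-effector z-axis (col 2 of R) = (-0.0000,-0.0000,-1.0000)
R[2][2] = -1.0000

-1.000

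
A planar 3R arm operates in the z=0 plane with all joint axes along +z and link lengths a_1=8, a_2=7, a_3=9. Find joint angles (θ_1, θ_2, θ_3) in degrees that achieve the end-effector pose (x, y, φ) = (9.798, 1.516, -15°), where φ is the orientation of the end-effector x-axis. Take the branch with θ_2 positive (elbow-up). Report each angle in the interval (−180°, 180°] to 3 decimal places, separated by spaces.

wrist centre = target − a_3·(cos φ, sin φ) = (1.1047, 3.8454)
cos θ_2 = (16.0072−8²−7²)/(2·8·7) = -0.8660; θ_2 = 149.9979° (elbow-up)
β = atan2(3.8454,1.1047) = 73.9721°; ψ = atan2(3.5002,1.9379) = 61.0282°
θ_1 = β − ψ = 12.9439°
θ_3 = φ − θ_1 − θ_2 = -177.9418° (wrapped to (-180°,180°])

12.944 149.998 -177.942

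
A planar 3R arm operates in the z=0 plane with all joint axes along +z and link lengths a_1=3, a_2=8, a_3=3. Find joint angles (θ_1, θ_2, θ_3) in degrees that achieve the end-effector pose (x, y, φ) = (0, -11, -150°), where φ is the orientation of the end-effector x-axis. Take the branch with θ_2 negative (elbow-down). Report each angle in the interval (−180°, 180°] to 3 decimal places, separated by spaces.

wrist centre = target − a_3·(cos φ, sin φ) = (2.5981, -9.5000)
cos θ_2 = (97.0000−3²−8²)/(2·3·8) = 0.5000; θ_2 = -60.0000° (elbow-down)
β = atan2(-9.5000,2.5981) = -74.7047°; ψ = atan2(-6.9282,7.0000) = -44.7047°
θ_1 = β − ψ = -30.0000°
θ_3 = φ − θ_1 − θ_2 = -60.0000° (wrapped to (-180°,180°])

-30.000 -60.000 -60.000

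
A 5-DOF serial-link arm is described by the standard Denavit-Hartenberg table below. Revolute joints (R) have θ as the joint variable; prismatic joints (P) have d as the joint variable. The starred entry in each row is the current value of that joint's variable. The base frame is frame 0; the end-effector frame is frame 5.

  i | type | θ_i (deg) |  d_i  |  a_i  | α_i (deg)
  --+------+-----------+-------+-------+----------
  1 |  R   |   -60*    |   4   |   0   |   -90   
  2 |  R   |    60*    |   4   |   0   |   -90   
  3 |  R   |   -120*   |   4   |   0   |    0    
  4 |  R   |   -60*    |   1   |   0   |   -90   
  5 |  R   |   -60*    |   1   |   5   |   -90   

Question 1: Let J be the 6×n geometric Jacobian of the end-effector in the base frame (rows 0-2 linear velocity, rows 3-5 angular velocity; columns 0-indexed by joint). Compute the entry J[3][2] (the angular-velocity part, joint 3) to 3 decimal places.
axis z_2 = (-0.4330,0.7500,-0.5000); lever o_n−o_2 = (-3.7990,8.5801,-2.5000)
cross product → J_v[:, 2] = (2.4151,0.8170,-0.8660)
J_ω[:, 2] = z_2
entry J[3][2] = -0.4330

-0.433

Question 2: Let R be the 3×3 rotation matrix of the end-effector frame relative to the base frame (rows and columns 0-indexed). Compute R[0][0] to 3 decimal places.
-0.500

End-effector x-axis (col 0 of R) = (-0.5000,0.8660,0.0000)
R[0][0] = -0.5000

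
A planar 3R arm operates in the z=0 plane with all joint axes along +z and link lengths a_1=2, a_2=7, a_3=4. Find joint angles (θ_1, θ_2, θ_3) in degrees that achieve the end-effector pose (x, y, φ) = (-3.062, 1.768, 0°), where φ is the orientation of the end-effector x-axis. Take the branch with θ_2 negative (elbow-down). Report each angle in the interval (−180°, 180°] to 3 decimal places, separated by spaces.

-119.996 -90.005 -149.999

wrist centre = target − a_3·(cos φ, sin φ) = (-7.0620, 1.7680)
cos θ_2 = (52.9977−2²−7²)/(2·2·7) = -0.0001; θ_2 = -90.0048° (elbow-down)
β = atan2(1.7680,-7.0620) = 165.9447°; ψ = atan2(-7.0000,1.9994) = -74.0590°
θ_1 = β − ψ = 240.0037°
θ_3 = φ − θ_1 − θ_2 = -149.9989° (wrapped to (-180°,180°])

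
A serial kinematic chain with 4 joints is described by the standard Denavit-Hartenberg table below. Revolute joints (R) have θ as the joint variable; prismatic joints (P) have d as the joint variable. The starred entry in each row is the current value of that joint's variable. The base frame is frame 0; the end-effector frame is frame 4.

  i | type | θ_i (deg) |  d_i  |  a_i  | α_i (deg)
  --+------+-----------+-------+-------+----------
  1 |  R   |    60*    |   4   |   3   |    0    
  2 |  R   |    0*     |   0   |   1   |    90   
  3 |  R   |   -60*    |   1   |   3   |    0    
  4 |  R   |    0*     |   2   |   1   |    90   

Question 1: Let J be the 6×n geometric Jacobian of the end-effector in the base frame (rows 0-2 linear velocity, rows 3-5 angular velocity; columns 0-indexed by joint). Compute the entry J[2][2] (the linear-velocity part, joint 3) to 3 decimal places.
2.000

axis z_2 = (0.8660,-0.5000,0.0000); lever o_n−o_2 = (3.5981,0.2321,-3.4641)
cross product → J_v[:, 2] = (1.7321,3.0000,2.0000)
J_ω[:, 2] = z_2
entry J[2][2] = 2.0000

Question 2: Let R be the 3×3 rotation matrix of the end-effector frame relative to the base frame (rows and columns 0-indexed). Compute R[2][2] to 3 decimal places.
-0.500

End-effector z-axis (col 2 of R) = (-0.4330,-0.7500,-0.5000)
R[2][2] = -0.5000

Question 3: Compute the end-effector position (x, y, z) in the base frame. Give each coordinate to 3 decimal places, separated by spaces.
5.598 3.696 0.536

after link 1: o_1 = (1.5000, 2.5981, 4.0000)
after link 2: o_2 = (2.0000, 3.4641, 4.0000)
after link 3: o_3 = (3.6160, 4.2631, 1.4019)
after link 4: o_4 = (5.5981, 3.6962, 0.5359)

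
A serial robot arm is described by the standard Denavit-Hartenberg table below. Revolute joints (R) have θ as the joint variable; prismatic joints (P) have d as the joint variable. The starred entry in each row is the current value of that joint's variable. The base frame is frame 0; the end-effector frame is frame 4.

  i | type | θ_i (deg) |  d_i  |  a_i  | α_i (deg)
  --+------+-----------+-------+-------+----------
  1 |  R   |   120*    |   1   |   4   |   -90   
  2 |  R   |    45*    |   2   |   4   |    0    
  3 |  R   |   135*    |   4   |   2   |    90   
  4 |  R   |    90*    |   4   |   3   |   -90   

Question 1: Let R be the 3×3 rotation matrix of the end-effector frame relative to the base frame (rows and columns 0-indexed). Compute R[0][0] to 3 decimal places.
End-effector x-axis (col 0 of R) = (-0.8660,-0.5000,0.0000)
R[0][0] = -0.8660

-0.866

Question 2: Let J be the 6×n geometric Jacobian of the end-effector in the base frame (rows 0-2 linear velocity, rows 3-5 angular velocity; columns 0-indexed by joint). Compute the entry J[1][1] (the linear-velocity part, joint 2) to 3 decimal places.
axis z_1 = (-0.8660,-0.5000,0.0000); lever o_n−o_1 = (-8.2084,-3.7826,-6.8284)
cross product → J_v[:, 1] = (3.4142,-5.9136,-0.8284)
J_ω[:, 1] = z_1
entry J[1][1] = -5.9136

-5.914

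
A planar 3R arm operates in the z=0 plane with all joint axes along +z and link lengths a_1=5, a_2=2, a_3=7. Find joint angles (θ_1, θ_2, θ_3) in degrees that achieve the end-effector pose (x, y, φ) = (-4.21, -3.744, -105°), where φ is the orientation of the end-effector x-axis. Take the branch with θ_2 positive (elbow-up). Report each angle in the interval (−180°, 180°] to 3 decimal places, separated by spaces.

106.954 135.004 13.042

wrist centre = target − a_3·(cos φ, sin φ) = (-2.3983, 3.0175)
cos θ_2 = (14.8569−5²−2²)/(2·5·2) = -0.7072; θ_2 = 135.0040° (elbow-up)
β = atan2(3.0175,-2.3983) = 128.4774°; ψ = atan2(1.4141,3.5857) = 21.5232°
θ_1 = β − ψ = 106.9542°
θ_3 = φ − θ_1 − θ_2 = 13.0418° (wrapped to (-180°,180°])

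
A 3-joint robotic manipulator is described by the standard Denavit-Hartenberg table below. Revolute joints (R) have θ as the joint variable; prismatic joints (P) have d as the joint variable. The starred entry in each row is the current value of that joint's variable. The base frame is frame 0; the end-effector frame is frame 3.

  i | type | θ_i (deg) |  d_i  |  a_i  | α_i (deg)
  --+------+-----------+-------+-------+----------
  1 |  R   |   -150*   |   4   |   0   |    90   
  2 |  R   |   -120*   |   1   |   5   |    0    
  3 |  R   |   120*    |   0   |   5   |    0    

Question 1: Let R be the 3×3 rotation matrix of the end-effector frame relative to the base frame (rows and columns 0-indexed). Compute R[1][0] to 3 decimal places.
End-effector x-axis (col 0 of R) = (-0.8660,-0.5000,0.0000)
R[1][0] = -0.5000

-0.500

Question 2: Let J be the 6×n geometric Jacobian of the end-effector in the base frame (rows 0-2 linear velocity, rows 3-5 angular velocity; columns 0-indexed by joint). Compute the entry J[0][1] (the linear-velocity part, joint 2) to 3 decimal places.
axis z_1 = (-0.5000,0.8660,0.0000); lever o_n−o_1 = (-2.6651,-0.3840,-4.3301)
cross product → J_v[:, 1] = (-3.7500,-2.1651,2.5000)
J_ω[:, 1] = z_1
entry J[0][1] = -3.7500

-3.750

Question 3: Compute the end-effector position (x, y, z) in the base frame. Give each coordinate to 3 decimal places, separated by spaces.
after link 1: o_1 = (0.0000, 0.0000, 4.0000)
after link 2: o_2 = (1.6651, 2.1160, -0.3301)
after link 3: o_3 = (-2.6651, -0.3840, -0.3301)

-2.665 -0.384 -0.330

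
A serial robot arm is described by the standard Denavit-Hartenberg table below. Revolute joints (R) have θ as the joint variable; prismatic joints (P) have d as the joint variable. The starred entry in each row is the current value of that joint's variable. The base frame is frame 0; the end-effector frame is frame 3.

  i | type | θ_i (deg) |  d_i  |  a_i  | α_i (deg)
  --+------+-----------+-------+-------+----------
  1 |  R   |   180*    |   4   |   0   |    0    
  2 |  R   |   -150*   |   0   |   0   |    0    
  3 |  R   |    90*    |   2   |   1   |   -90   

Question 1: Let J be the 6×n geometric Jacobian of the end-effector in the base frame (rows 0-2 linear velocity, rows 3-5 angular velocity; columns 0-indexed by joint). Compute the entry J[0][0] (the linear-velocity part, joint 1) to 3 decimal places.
-0.866

axis z_0 = ẑ; lever o_n−o_0 = (-0.5000,0.8660,6.0000)
cross product → J_v[:, 0] = (-0.8660,-0.5000,0.0000)
J_ω[:, 0] = z_0
entry J[0][0] = -0.8660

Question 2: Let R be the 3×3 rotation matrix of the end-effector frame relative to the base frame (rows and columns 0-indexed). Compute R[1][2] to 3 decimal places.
End-effector z-axis (col 2 of R) = (-0.8660,-0.5000,0.0000)
R[1][2] = -0.5000

-0.500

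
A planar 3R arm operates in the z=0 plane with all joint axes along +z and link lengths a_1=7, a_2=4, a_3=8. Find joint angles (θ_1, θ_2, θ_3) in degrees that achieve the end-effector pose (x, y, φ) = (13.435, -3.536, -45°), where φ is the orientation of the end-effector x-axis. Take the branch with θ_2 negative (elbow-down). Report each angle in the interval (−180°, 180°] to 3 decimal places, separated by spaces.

wrist centre = target − a_3·(cos φ, sin φ) = (7.7781, 2.1209)
cos θ_2 = (64.9976−7²−4²)/(2·7·4) = -0.0000; θ_2 = -90.0025° (elbow-down)
β = atan2(2.1209,7.7781) = 15.2520°; ψ = atan2(-4.0000,6.9998) = -29.7455°
θ_1 = β − ψ = 44.9975°
θ_3 = φ − θ_1 − θ_2 = 0.0050° (wrapped to (-180°,180°])

44.997 -90.002 0.005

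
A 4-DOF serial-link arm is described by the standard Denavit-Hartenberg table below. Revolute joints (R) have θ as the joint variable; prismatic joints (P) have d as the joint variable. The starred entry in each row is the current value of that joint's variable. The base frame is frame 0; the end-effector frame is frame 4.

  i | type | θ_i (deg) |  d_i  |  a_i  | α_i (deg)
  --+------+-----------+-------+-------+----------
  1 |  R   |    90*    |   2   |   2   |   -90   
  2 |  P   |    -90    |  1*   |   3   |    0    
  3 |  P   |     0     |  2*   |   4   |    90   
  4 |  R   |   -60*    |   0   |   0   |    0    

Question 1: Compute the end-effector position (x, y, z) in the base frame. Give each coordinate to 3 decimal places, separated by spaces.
-3.000 2.000 9.000

after link 1: o_1 = (0.0000, 2.0000, 2.0000)
after link 2: o_2 = (-1.0000, 2.0000, 5.0000)
after link 3: o_3 = (-3.0000, 2.0000, 9.0000)
after link 4: o_4 = (-3.0000, 2.0000, 9.0000)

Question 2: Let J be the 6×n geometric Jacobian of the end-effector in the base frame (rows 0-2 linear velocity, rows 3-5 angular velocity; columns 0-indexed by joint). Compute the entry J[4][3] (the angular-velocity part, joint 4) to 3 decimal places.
-1.000

axis z_3 = (-0.0000,-1.0000,0.0000); lever o_n−o_3 = (0.0000,0.0000,0.0000)
cross product → J_v[:, 3] = (-0.0000,0.0000,0.0000)
J_ω[:, 3] = z_3
entry J[4][3] = -1.0000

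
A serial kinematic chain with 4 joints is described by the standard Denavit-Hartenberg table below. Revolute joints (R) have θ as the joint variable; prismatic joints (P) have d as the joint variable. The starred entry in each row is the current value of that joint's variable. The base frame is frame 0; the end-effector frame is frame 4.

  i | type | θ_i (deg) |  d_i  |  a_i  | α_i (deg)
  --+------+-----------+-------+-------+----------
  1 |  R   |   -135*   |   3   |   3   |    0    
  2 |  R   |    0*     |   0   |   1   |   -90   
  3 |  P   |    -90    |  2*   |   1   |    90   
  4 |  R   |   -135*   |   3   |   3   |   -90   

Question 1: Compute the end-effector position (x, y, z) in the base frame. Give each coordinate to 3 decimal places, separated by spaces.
after link 1: o_1 = (-2.1213, -2.1213, 3.0000)
after link 2: o_2 = (-2.8284, -2.8284, 3.0000)
after link 3: o_3 = (-1.4142, -4.2426, 4.0000)
after link 4: o_4 = (-0.7929, -0.6213, 1.8787)

-0.793 -0.621 1.879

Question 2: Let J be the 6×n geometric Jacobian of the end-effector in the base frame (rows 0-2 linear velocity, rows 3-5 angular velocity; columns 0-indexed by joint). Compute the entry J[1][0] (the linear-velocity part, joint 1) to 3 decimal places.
-0.793

axis z_0 = ẑ; lever o_n−o_0 = (-0.7929,-0.6213,1.8787)
cross product → J_v[:, 0] = (0.6213,-0.7929,0.0000)
J_ω[:, 0] = z_0
entry J[1][0] = -0.7929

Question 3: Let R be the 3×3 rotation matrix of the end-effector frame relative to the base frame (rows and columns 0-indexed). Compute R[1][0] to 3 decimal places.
0.500

End-effector x-axis (col 0 of R) = (-0.5000,0.5000,-0.7071)
R[1][0] = 0.5000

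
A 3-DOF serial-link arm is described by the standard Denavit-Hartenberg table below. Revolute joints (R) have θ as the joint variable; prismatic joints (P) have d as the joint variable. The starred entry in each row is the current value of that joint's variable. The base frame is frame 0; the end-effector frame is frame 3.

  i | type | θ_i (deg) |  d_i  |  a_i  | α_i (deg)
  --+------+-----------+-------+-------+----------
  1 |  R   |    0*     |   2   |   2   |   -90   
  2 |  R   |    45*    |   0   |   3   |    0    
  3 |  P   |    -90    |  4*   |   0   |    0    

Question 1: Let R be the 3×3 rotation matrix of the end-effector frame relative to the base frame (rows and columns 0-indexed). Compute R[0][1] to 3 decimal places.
0.707

End-effector y-axis (col 1 of R) = (0.7071,0.0000,-0.7071)
R[0][1] = 0.7071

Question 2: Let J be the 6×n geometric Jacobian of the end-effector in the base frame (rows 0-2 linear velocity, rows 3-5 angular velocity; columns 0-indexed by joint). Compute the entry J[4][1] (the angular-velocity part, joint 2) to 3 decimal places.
axis z_1 = (0.0000,1.0000,0.0000); lever o_n−o_1 = (2.1213,4.0000,-2.1213)
cross product → J_v[:, 1] = (-2.1213,0.0000,-2.1213)
J_ω[:, 1] = z_1
entry J[4][1] = 1.0000

1.000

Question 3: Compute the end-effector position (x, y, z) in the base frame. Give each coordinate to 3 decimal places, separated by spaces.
4.121 4.000 -0.121

after link 1: o_1 = (2.0000, 0.0000, 2.0000)
after link 2: o_2 = (4.1213, 0.0000, -0.1213)
after link 3: o_3 = (4.1213, 4.0000, -0.1213)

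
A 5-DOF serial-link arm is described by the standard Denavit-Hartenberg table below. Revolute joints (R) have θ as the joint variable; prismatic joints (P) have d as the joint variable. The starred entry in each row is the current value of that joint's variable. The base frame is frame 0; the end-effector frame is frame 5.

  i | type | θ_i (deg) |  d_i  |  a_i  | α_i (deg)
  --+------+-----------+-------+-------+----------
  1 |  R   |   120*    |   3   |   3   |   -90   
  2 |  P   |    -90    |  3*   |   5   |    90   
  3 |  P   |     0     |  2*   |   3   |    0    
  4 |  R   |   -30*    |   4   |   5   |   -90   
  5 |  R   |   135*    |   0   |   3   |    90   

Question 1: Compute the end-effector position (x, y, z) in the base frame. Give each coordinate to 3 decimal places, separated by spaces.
after link 1: o_1 = (-1.5000, 2.5981, 3.0000)
after link 2: o_2 = (-4.0981, 1.0981, 8.0000)
after link 3: o_3 = (-3.0981, -0.6340, 11.0000)
after link 4: o_4 = (1.0670, -2.8481, 15.3301)
after link 5: o_5 = (-0.9122, -1.5413, 13.4930)

-0.912 -1.541 13.493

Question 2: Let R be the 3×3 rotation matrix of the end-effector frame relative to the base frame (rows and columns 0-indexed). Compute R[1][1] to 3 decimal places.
-0.433

End-effector y-axis (col 1 of R) = (-0.7500,-0.4330,0.5000)
R[1][1] = -0.4330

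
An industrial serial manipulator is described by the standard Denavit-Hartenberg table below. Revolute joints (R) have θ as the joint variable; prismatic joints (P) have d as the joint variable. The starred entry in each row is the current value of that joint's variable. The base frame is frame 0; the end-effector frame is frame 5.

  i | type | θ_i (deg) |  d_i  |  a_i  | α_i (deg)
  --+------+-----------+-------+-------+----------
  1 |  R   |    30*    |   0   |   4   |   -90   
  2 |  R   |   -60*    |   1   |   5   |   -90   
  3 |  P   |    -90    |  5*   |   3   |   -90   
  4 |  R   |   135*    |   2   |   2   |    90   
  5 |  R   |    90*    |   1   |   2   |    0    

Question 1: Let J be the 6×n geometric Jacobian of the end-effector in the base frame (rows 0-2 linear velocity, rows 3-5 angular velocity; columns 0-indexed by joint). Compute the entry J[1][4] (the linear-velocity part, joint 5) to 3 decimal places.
axis z_4 = (-0.8839,0.3062,0.3536); lever o_n−o_4 = (-0.0179,0.8062,2.0856)
cross product → J_v[:, 4] = (0.3536,1.8371,-0.7071)
J_ω[:, 4] = z_4
entry J[1][4] = 1.8371

1.837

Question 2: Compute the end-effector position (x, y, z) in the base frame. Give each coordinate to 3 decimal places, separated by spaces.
after link 1: o_1 = (3.4641, 2.0000, 0.0000)
after link 2: o_2 = (5.1292, 4.1160, 4.3301)
after link 3: o_3 = (7.3792, 8.8792, 1.8301)
after link 4: o_4 = (7.8916, 7.5420, 4.2693)
after link 5: o_5 = (7.8738, 8.3482, 6.3549)

7.874 8.348 6.355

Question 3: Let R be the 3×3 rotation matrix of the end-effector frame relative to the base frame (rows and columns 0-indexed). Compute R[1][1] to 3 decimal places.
0.919

End-effector y-axis (col 1 of R) = (0.1768,0.9186,-0.3536)
R[1][1] = 0.9186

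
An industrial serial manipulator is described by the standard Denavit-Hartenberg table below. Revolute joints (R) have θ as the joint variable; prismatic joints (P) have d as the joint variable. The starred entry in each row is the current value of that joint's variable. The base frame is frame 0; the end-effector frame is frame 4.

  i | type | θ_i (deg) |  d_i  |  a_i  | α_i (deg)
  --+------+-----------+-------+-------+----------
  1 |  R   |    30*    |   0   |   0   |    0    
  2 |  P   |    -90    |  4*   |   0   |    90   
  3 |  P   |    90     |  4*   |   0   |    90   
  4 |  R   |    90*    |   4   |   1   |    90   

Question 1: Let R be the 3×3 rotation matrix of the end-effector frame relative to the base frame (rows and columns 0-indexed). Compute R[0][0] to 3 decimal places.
End-effector x-axis (col 0 of R) = (-0.8660,-0.5000,0.0000)
R[0][0] = -0.8660

-0.866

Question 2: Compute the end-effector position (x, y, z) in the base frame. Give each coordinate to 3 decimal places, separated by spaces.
after link 1: o_1 = (0.0000, 0.0000, 0.0000)
after link 2: o_2 = (0.0000, 0.0000, 4.0000)
after link 3: o_3 = (-3.4641, -2.0000, 4.0000)
after link 4: o_4 = (-2.3301, -5.9641, 4.0000)

-2.330 -5.964 4.000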